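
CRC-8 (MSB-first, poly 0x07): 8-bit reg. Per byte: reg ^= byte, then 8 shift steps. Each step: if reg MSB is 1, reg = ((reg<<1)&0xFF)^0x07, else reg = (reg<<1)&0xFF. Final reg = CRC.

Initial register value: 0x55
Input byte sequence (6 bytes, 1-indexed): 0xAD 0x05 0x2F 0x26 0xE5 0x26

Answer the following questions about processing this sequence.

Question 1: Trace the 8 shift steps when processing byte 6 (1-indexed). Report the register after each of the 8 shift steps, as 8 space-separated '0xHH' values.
Answer: 0x32 0x64 0xC8 0x97 0x29 0x52 0xA4 0x4F

Derivation:
After byte 1 (0xAD): reg=0xE6
After byte 2 (0x05): reg=0xA7
After byte 3 (0x2F): reg=0xB1
After byte 4 (0x26): reg=0xEC
After byte 5 (0xE5): reg=0x3F
Register before byte 6: 0x3F
After XOR with byte 0x26: 0x19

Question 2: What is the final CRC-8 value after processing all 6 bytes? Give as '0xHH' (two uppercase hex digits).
Answer: 0x4F

Derivation:
After byte 1 (0xAD): reg=0xE6
After byte 2 (0x05): reg=0xA7
After byte 3 (0x2F): reg=0xB1
After byte 4 (0x26): reg=0xEC
After byte 5 (0xE5): reg=0x3F
After byte 6 (0x26): reg=0x4F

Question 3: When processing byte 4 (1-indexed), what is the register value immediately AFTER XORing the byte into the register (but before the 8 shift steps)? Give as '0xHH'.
Answer: 0x97

Derivation:
Register before byte 4: 0xB1
Byte 4: 0x26
0xB1 XOR 0x26 = 0x97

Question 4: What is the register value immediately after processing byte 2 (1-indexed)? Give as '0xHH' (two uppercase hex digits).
After byte 1 (0xAD): reg=0xE6
After byte 2 (0x05): reg=0xA7

Answer: 0xA7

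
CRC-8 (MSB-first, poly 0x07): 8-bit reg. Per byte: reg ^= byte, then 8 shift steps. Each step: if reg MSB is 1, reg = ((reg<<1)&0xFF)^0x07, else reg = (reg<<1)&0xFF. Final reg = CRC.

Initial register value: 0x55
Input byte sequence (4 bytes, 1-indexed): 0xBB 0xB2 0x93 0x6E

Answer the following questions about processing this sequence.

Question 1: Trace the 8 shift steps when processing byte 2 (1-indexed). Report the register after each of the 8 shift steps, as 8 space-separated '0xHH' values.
After byte 1 (0xBB): reg=0x84
Register before byte 2: 0x84
After XOR with byte 0xB2: 0x36

Answer: 0x6C 0xD8 0xB7 0x69 0xD2 0xA3 0x41 0x82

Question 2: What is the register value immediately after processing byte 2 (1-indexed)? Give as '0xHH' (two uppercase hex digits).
Answer: 0x82

Derivation:
After byte 1 (0xBB): reg=0x84
After byte 2 (0xB2): reg=0x82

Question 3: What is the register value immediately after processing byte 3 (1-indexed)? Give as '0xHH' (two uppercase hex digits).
After byte 1 (0xBB): reg=0x84
After byte 2 (0xB2): reg=0x82
After byte 3 (0x93): reg=0x77

Answer: 0x77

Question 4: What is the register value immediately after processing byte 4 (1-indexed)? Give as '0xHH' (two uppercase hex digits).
After byte 1 (0xBB): reg=0x84
After byte 2 (0xB2): reg=0x82
After byte 3 (0x93): reg=0x77
After byte 4 (0x6E): reg=0x4F

Answer: 0x4F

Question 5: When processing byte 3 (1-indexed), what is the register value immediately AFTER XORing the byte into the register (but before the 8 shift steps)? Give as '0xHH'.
Answer: 0x11

Derivation:
Register before byte 3: 0x82
Byte 3: 0x93
0x82 XOR 0x93 = 0x11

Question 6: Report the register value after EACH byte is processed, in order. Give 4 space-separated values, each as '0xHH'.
0x84 0x82 0x77 0x4F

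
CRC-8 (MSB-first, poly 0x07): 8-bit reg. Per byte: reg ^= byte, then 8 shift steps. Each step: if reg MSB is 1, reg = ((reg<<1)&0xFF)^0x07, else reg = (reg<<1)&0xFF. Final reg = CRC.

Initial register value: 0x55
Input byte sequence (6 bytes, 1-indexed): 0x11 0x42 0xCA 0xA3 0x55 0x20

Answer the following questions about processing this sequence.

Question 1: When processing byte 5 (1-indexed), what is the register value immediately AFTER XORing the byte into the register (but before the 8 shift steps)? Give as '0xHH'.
Register before byte 5: 0x9C
Byte 5: 0x55
0x9C XOR 0x55 = 0xC9

Answer: 0xC9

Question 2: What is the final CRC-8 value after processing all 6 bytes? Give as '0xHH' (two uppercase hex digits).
Answer: 0xB0

Derivation:
After byte 1 (0x11): reg=0xDB
After byte 2 (0x42): reg=0xC6
After byte 3 (0xCA): reg=0x24
After byte 4 (0xA3): reg=0x9C
After byte 5 (0x55): reg=0x71
After byte 6 (0x20): reg=0xB0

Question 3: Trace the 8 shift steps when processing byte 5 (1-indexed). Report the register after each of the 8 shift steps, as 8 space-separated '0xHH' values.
Answer: 0x95 0x2D 0x5A 0xB4 0x6F 0xDE 0xBB 0x71

Derivation:
After byte 1 (0x11): reg=0xDB
After byte 2 (0x42): reg=0xC6
After byte 3 (0xCA): reg=0x24
After byte 4 (0xA3): reg=0x9C
Register before byte 5: 0x9C
After XOR with byte 0x55: 0xC9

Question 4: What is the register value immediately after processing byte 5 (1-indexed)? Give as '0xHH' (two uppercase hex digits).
After byte 1 (0x11): reg=0xDB
After byte 2 (0x42): reg=0xC6
After byte 3 (0xCA): reg=0x24
After byte 4 (0xA3): reg=0x9C
After byte 5 (0x55): reg=0x71

Answer: 0x71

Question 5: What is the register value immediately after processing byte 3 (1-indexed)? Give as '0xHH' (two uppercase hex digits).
After byte 1 (0x11): reg=0xDB
After byte 2 (0x42): reg=0xC6
After byte 3 (0xCA): reg=0x24

Answer: 0x24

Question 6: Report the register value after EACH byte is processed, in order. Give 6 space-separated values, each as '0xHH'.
0xDB 0xC6 0x24 0x9C 0x71 0xB0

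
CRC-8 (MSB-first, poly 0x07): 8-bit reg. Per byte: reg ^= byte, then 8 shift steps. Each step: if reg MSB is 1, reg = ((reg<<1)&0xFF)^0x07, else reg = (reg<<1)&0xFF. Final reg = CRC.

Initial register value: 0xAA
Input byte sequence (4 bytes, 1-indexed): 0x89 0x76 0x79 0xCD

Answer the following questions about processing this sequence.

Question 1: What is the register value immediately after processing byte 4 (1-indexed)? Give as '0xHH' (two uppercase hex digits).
Answer: 0x9C

Derivation:
After byte 1 (0x89): reg=0xE9
After byte 2 (0x76): reg=0xD4
After byte 3 (0x79): reg=0x4A
After byte 4 (0xCD): reg=0x9C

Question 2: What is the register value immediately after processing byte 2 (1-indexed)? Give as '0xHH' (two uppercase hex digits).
Answer: 0xD4

Derivation:
After byte 1 (0x89): reg=0xE9
After byte 2 (0x76): reg=0xD4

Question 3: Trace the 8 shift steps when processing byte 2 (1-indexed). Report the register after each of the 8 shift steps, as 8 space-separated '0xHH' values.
Answer: 0x39 0x72 0xE4 0xCF 0x99 0x35 0x6A 0xD4

Derivation:
After byte 1 (0x89): reg=0xE9
Register before byte 2: 0xE9
After XOR with byte 0x76: 0x9F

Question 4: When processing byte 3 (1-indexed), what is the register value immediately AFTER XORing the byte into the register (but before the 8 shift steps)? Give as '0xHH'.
Answer: 0xAD

Derivation:
Register before byte 3: 0xD4
Byte 3: 0x79
0xD4 XOR 0x79 = 0xAD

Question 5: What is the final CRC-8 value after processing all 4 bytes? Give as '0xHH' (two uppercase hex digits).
Answer: 0x9C

Derivation:
After byte 1 (0x89): reg=0xE9
After byte 2 (0x76): reg=0xD4
After byte 3 (0x79): reg=0x4A
After byte 4 (0xCD): reg=0x9C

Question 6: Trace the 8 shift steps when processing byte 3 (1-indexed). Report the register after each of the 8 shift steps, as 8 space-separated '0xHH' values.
Answer: 0x5D 0xBA 0x73 0xE6 0xCB 0x91 0x25 0x4A

Derivation:
After byte 1 (0x89): reg=0xE9
After byte 2 (0x76): reg=0xD4
Register before byte 3: 0xD4
After XOR with byte 0x79: 0xAD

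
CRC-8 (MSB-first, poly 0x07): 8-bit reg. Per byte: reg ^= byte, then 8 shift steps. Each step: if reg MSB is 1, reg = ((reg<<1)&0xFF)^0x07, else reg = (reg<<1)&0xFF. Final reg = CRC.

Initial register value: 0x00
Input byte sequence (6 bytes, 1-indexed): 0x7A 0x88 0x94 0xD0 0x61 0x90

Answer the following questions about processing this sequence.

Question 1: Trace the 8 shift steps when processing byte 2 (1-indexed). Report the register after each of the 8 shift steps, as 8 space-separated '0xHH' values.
Answer: 0xD5 0xAD 0x5D 0xBA 0x73 0xE6 0xCB 0x91

Derivation:
After byte 1 (0x7A): reg=0x61
Register before byte 2: 0x61
After XOR with byte 0x88: 0xE9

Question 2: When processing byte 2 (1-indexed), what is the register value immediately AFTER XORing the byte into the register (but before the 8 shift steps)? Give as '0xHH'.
Answer: 0xE9

Derivation:
Register before byte 2: 0x61
Byte 2: 0x88
0x61 XOR 0x88 = 0xE9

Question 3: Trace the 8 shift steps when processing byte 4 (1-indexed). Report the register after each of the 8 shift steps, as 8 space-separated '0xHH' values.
After byte 1 (0x7A): reg=0x61
After byte 2 (0x88): reg=0x91
After byte 3 (0x94): reg=0x1B
Register before byte 4: 0x1B
After XOR with byte 0xD0: 0xCB

Answer: 0x91 0x25 0x4A 0x94 0x2F 0x5E 0xBC 0x7F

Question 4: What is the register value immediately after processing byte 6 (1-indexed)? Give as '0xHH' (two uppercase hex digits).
After byte 1 (0x7A): reg=0x61
After byte 2 (0x88): reg=0x91
After byte 3 (0x94): reg=0x1B
After byte 4 (0xD0): reg=0x7F
After byte 5 (0x61): reg=0x5A
After byte 6 (0x90): reg=0x78

Answer: 0x78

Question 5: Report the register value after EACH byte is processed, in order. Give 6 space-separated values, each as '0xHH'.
0x61 0x91 0x1B 0x7F 0x5A 0x78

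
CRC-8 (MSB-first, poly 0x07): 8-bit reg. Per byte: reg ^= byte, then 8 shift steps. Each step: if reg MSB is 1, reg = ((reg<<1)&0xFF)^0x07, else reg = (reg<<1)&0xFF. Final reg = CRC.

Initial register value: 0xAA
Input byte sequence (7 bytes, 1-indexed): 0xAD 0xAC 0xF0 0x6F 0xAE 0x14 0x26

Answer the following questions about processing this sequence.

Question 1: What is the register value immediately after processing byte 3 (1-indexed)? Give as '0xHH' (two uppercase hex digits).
Answer: 0x2C

Derivation:
After byte 1 (0xAD): reg=0x15
After byte 2 (0xAC): reg=0x26
After byte 3 (0xF0): reg=0x2C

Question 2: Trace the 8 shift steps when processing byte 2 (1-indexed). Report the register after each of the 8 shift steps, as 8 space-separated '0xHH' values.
After byte 1 (0xAD): reg=0x15
Register before byte 2: 0x15
After XOR with byte 0xAC: 0xB9

Answer: 0x75 0xEA 0xD3 0xA1 0x45 0x8A 0x13 0x26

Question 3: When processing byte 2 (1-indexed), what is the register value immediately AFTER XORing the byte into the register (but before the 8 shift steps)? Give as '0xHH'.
Register before byte 2: 0x15
Byte 2: 0xAC
0x15 XOR 0xAC = 0xB9

Answer: 0xB9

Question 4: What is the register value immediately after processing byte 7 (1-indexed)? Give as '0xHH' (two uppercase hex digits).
After byte 1 (0xAD): reg=0x15
After byte 2 (0xAC): reg=0x26
After byte 3 (0xF0): reg=0x2C
After byte 4 (0x6F): reg=0xCE
After byte 5 (0xAE): reg=0x27
After byte 6 (0x14): reg=0x99
After byte 7 (0x26): reg=0x34

Answer: 0x34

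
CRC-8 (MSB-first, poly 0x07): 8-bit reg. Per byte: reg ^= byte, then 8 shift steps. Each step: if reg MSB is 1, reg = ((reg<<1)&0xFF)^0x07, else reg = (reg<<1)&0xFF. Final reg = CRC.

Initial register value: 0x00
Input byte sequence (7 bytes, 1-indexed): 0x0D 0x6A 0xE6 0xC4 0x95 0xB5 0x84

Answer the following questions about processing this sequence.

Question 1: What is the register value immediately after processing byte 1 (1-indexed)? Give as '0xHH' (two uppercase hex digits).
After byte 1 (0x0D): reg=0x23

Answer: 0x23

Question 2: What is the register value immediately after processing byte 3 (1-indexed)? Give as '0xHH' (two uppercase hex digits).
Answer: 0x5A

Derivation:
After byte 1 (0x0D): reg=0x23
After byte 2 (0x6A): reg=0xF8
After byte 3 (0xE6): reg=0x5A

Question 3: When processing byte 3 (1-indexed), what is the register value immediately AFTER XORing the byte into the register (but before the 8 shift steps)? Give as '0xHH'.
Register before byte 3: 0xF8
Byte 3: 0xE6
0xF8 XOR 0xE6 = 0x1E

Answer: 0x1E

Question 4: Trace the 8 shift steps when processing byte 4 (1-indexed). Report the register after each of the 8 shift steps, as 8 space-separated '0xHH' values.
After byte 1 (0x0D): reg=0x23
After byte 2 (0x6A): reg=0xF8
After byte 3 (0xE6): reg=0x5A
Register before byte 4: 0x5A
After XOR with byte 0xC4: 0x9E

Answer: 0x3B 0x76 0xEC 0xDF 0xB9 0x75 0xEA 0xD3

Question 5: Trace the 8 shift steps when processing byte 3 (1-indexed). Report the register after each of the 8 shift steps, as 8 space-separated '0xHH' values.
After byte 1 (0x0D): reg=0x23
After byte 2 (0x6A): reg=0xF8
Register before byte 3: 0xF8
After XOR with byte 0xE6: 0x1E

Answer: 0x3C 0x78 0xF0 0xE7 0xC9 0x95 0x2D 0x5A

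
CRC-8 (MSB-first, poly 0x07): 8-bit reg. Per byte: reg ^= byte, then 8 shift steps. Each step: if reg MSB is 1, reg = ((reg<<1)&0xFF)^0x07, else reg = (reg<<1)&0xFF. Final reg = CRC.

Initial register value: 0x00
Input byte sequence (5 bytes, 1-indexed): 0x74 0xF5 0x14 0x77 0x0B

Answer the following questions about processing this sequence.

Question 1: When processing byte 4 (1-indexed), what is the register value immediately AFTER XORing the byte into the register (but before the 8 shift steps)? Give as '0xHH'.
Answer: 0x82

Derivation:
Register before byte 4: 0xF5
Byte 4: 0x77
0xF5 XOR 0x77 = 0x82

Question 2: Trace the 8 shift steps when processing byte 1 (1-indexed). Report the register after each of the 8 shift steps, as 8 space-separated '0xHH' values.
Register before byte 1: 0x00
After XOR with byte 0x74: 0x74

Answer: 0xE8 0xD7 0xA9 0x55 0xAA 0x53 0xA6 0x4B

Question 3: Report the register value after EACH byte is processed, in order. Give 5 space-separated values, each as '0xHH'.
0x4B 0x33 0xF5 0x87 0xAD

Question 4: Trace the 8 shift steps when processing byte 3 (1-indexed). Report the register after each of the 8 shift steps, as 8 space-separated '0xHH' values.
Answer: 0x4E 0x9C 0x3F 0x7E 0xFC 0xFF 0xF9 0xF5

Derivation:
After byte 1 (0x74): reg=0x4B
After byte 2 (0xF5): reg=0x33
Register before byte 3: 0x33
After XOR with byte 0x14: 0x27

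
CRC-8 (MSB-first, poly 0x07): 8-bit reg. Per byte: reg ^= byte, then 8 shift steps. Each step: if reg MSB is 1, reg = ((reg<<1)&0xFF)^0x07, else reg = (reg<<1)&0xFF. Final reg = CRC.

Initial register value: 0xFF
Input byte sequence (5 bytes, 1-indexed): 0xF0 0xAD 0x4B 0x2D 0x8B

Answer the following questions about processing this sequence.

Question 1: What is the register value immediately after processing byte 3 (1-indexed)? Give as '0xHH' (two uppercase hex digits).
Answer: 0x40

Derivation:
After byte 1 (0xF0): reg=0x2D
After byte 2 (0xAD): reg=0x89
After byte 3 (0x4B): reg=0x40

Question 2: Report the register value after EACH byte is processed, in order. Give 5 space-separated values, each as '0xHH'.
0x2D 0x89 0x40 0x04 0xA4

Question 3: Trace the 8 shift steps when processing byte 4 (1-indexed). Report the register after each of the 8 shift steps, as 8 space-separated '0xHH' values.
After byte 1 (0xF0): reg=0x2D
After byte 2 (0xAD): reg=0x89
After byte 3 (0x4B): reg=0x40
Register before byte 4: 0x40
After XOR with byte 0x2D: 0x6D

Answer: 0xDA 0xB3 0x61 0xC2 0x83 0x01 0x02 0x04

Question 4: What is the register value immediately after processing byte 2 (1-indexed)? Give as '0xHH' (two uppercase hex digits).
After byte 1 (0xF0): reg=0x2D
After byte 2 (0xAD): reg=0x89

Answer: 0x89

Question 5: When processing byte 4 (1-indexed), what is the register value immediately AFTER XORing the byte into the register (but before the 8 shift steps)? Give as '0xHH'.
Answer: 0x6D

Derivation:
Register before byte 4: 0x40
Byte 4: 0x2D
0x40 XOR 0x2D = 0x6D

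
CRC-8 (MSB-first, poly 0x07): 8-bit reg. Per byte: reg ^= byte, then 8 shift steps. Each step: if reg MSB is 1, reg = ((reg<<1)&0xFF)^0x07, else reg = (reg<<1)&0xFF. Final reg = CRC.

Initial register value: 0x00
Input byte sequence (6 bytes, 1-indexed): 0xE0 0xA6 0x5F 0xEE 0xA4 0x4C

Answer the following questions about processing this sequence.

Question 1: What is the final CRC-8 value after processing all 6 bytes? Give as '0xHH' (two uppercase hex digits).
After byte 1 (0xE0): reg=0xAE
After byte 2 (0xA6): reg=0x38
After byte 3 (0x5F): reg=0x32
After byte 4 (0xEE): reg=0x1A
After byte 5 (0xA4): reg=0x33
After byte 6 (0x4C): reg=0x7A

Answer: 0x7A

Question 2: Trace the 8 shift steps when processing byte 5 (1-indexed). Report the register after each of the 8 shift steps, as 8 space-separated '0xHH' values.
After byte 1 (0xE0): reg=0xAE
After byte 2 (0xA6): reg=0x38
After byte 3 (0x5F): reg=0x32
After byte 4 (0xEE): reg=0x1A
Register before byte 5: 0x1A
After XOR with byte 0xA4: 0xBE

Answer: 0x7B 0xF6 0xEB 0xD1 0xA5 0x4D 0x9A 0x33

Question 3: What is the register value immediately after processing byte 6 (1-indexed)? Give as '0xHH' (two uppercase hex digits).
Answer: 0x7A

Derivation:
After byte 1 (0xE0): reg=0xAE
After byte 2 (0xA6): reg=0x38
After byte 3 (0x5F): reg=0x32
After byte 4 (0xEE): reg=0x1A
After byte 5 (0xA4): reg=0x33
After byte 6 (0x4C): reg=0x7A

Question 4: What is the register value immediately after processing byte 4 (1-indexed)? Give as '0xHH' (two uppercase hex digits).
After byte 1 (0xE0): reg=0xAE
After byte 2 (0xA6): reg=0x38
After byte 3 (0x5F): reg=0x32
After byte 4 (0xEE): reg=0x1A

Answer: 0x1A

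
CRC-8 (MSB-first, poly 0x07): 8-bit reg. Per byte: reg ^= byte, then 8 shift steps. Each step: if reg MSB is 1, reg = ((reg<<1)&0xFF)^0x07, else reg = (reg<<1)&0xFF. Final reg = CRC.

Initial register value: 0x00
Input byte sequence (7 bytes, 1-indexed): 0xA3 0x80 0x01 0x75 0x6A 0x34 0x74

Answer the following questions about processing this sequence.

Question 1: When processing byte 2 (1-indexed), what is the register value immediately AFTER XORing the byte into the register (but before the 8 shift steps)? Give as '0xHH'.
Register before byte 2: 0x60
Byte 2: 0x80
0x60 XOR 0x80 = 0xE0

Answer: 0xE0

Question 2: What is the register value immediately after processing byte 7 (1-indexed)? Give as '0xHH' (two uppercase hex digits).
Answer: 0x1B

Derivation:
After byte 1 (0xA3): reg=0x60
After byte 2 (0x80): reg=0xAE
After byte 3 (0x01): reg=0x44
After byte 4 (0x75): reg=0x97
After byte 5 (0x6A): reg=0xFD
After byte 6 (0x34): reg=0x71
After byte 7 (0x74): reg=0x1B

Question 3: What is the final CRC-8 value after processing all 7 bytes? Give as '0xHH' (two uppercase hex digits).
After byte 1 (0xA3): reg=0x60
After byte 2 (0x80): reg=0xAE
After byte 3 (0x01): reg=0x44
After byte 4 (0x75): reg=0x97
After byte 5 (0x6A): reg=0xFD
After byte 6 (0x34): reg=0x71
After byte 7 (0x74): reg=0x1B

Answer: 0x1B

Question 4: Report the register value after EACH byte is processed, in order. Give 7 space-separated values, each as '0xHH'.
0x60 0xAE 0x44 0x97 0xFD 0x71 0x1B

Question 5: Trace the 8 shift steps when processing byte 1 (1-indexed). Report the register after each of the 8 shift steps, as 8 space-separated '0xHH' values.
Answer: 0x41 0x82 0x03 0x06 0x0C 0x18 0x30 0x60

Derivation:
Register before byte 1: 0x00
After XOR with byte 0xA3: 0xA3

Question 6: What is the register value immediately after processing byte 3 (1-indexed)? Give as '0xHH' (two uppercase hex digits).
Answer: 0x44

Derivation:
After byte 1 (0xA3): reg=0x60
After byte 2 (0x80): reg=0xAE
After byte 3 (0x01): reg=0x44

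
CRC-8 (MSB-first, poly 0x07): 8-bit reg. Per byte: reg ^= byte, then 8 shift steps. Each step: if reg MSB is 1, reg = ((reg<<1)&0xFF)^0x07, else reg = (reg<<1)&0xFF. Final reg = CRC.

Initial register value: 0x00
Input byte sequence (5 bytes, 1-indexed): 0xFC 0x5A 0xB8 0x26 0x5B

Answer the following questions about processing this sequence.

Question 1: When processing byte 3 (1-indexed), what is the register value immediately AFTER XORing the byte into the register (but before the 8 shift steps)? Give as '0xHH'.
Register before byte 3: 0x69
Byte 3: 0xB8
0x69 XOR 0xB8 = 0xD1

Answer: 0xD1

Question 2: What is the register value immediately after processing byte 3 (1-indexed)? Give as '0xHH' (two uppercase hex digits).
After byte 1 (0xFC): reg=0xFA
After byte 2 (0x5A): reg=0x69
After byte 3 (0xB8): reg=0x39

Answer: 0x39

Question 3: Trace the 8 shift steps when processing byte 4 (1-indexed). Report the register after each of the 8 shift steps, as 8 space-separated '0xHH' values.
Answer: 0x3E 0x7C 0xF8 0xF7 0xE9 0xD5 0xAD 0x5D

Derivation:
After byte 1 (0xFC): reg=0xFA
After byte 2 (0x5A): reg=0x69
After byte 3 (0xB8): reg=0x39
Register before byte 4: 0x39
After XOR with byte 0x26: 0x1F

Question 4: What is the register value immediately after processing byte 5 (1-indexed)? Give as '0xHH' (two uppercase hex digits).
After byte 1 (0xFC): reg=0xFA
After byte 2 (0x5A): reg=0x69
After byte 3 (0xB8): reg=0x39
After byte 4 (0x26): reg=0x5D
After byte 5 (0x5B): reg=0x12

Answer: 0x12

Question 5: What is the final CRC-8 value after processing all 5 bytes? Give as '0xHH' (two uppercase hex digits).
Answer: 0x12

Derivation:
After byte 1 (0xFC): reg=0xFA
After byte 2 (0x5A): reg=0x69
After byte 3 (0xB8): reg=0x39
After byte 4 (0x26): reg=0x5D
After byte 5 (0x5B): reg=0x12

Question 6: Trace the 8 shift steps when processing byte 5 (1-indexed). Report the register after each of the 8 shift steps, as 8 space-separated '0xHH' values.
Answer: 0x0C 0x18 0x30 0x60 0xC0 0x87 0x09 0x12

Derivation:
After byte 1 (0xFC): reg=0xFA
After byte 2 (0x5A): reg=0x69
After byte 3 (0xB8): reg=0x39
After byte 4 (0x26): reg=0x5D
Register before byte 5: 0x5D
After XOR with byte 0x5B: 0x06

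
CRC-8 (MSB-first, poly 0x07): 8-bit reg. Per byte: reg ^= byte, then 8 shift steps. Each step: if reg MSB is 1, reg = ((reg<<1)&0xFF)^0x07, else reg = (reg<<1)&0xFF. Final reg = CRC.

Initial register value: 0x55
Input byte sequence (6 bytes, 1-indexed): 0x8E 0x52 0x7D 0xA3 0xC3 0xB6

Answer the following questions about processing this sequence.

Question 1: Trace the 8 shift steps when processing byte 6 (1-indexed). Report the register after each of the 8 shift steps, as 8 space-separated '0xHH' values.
Answer: 0x44 0x88 0x17 0x2E 0x5C 0xB8 0x77 0xEE

Derivation:
After byte 1 (0x8E): reg=0x0F
After byte 2 (0x52): reg=0x94
After byte 3 (0x7D): reg=0x91
After byte 4 (0xA3): reg=0x9E
After byte 5 (0xC3): reg=0x94
Register before byte 6: 0x94
After XOR with byte 0xB6: 0x22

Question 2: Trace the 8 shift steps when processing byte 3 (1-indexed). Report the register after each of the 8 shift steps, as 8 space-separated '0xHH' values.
Answer: 0xD5 0xAD 0x5D 0xBA 0x73 0xE6 0xCB 0x91

Derivation:
After byte 1 (0x8E): reg=0x0F
After byte 2 (0x52): reg=0x94
Register before byte 3: 0x94
After XOR with byte 0x7D: 0xE9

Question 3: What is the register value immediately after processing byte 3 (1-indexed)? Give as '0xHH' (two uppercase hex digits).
Answer: 0x91

Derivation:
After byte 1 (0x8E): reg=0x0F
After byte 2 (0x52): reg=0x94
After byte 3 (0x7D): reg=0x91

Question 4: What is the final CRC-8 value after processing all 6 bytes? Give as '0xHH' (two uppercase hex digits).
Answer: 0xEE

Derivation:
After byte 1 (0x8E): reg=0x0F
After byte 2 (0x52): reg=0x94
After byte 3 (0x7D): reg=0x91
After byte 4 (0xA3): reg=0x9E
After byte 5 (0xC3): reg=0x94
After byte 6 (0xB6): reg=0xEE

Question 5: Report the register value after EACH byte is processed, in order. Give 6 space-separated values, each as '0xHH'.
0x0F 0x94 0x91 0x9E 0x94 0xEE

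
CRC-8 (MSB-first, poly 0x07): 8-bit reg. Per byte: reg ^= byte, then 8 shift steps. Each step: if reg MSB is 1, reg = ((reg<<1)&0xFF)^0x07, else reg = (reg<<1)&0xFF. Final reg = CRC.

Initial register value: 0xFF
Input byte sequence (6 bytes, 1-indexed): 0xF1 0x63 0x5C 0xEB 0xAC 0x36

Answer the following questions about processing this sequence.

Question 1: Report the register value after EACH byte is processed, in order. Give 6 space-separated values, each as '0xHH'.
0x2A 0xF8 0x75 0xD3 0x7A 0xE3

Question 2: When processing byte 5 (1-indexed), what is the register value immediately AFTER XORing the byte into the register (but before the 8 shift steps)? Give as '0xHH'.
Answer: 0x7F

Derivation:
Register before byte 5: 0xD3
Byte 5: 0xAC
0xD3 XOR 0xAC = 0x7F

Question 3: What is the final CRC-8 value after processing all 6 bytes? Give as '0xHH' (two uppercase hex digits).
After byte 1 (0xF1): reg=0x2A
After byte 2 (0x63): reg=0xF8
After byte 3 (0x5C): reg=0x75
After byte 4 (0xEB): reg=0xD3
After byte 5 (0xAC): reg=0x7A
After byte 6 (0x36): reg=0xE3

Answer: 0xE3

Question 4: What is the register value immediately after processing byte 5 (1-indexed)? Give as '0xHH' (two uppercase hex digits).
Answer: 0x7A

Derivation:
After byte 1 (0xF1): reg=0x2A
After byte 2 (0x63): reg=0xF8
After byte 3 (0x5C): reg=0x75
After byte 4 (0xEB): reg=0xD3
After byte 5 (0xAC): reg=0x7A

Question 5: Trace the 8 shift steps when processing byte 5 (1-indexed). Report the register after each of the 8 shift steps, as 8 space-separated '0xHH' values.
After byte 1 (0xF1): reg=0x2A
After byte 2 (0x63): reg=0xF8
After byte 3 (0x5C): reg=0x75
After byte 4 (0xEB): reg=0xD3
Register before byte 5: 0xD3
After XOR with byte 0xAC: 0x7F

Answer: 0xFE 0xFB 0xF1 0xE5 0xCD 0x9D 0x3D 0x7A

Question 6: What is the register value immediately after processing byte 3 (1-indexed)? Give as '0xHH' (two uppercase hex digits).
After byte 1 (0xF1): reg=0x2A
After byte 2 (0x63): reg=0xF8
After byte 3 (0x5C): reg=0x75

Answer: 0x75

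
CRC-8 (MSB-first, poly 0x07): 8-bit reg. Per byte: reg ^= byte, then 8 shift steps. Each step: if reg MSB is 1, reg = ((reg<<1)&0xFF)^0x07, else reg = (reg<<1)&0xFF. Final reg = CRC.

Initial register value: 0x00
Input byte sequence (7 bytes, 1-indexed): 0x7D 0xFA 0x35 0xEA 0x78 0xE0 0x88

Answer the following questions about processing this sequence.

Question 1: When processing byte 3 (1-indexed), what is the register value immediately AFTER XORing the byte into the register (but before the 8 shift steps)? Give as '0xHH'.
Answer: 0x96

Derivation:
Register before byte 3: 0xA3
Byte 3: 0x35
0xA3 XOR 0x35 = 0x96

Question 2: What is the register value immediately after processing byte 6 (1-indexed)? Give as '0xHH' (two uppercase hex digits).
Answer: 0xCF

Derivation:
After byte 1 (0x7D): reg=0x74
After byte 2 (0xFA): reg=0xA3
After byte 3 (0x35): reg=0xEB
After byte 4 (0xEA): reg=0x07
After byte 5 (0x78): reg=0x7A
After byte 6 (0xE0): reg=0xCF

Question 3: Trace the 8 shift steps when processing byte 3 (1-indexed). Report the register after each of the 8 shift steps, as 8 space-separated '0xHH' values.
After byte 1 (0x7D): reg=0x74
After byte 2 (0xFA): reg=0xA3
Register before byte 3: 0xA3
After XOR with byte 0x35: 0x96

Answer: 0x2B 0x56 0xAC 0x5F 0xBE 0x7B 0xF6 0xEB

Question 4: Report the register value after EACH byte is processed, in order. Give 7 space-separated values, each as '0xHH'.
0x74 0xA3 0xEB 0x07 0x7A 0xCF 0xD2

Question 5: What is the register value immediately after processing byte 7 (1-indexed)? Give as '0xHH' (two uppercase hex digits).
Answer: 0xD2

Derivation:
After byte 1 (0x7D): reg=0x74
After byte 2 (0xFA): reg=0xA3
After byte 3 (0x35): reg=0xEB
After byte 4 (0xEA): reg=0x07
After byte 5 (0x78): reg=0x7A
After byte 6 (0xE0): reg=0xCF
After byte 7 (0x88): reg=0xD2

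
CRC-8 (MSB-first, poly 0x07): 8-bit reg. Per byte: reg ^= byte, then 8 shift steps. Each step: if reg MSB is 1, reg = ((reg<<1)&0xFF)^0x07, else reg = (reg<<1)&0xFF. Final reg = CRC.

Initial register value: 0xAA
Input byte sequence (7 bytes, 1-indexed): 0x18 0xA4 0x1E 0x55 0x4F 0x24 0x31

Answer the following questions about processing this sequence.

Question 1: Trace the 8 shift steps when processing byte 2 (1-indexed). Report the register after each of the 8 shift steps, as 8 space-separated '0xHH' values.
After byte 1 (0x18): reg=0x17
Register before byte 2: 0x17
After XOR with byte 0xA4: 0xB3

Answer: 0x61 0xC2 0x83 0x01 0x02 0x04 0x08 0x10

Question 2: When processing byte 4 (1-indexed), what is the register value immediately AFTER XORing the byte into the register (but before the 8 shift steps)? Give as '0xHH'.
Answer: 0x7F

Derivation:
Register before byte 4: 0x2A
Byte 4: 0x55
0x2A XOR 0x55 = 0x7F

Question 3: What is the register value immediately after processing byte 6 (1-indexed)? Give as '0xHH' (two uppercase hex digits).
Answer: 0x44

Derivation:
After byte 1 (0x18): reg=0x17
After byte 2 (0xA4): reg=0x10
After byte 3 (0x1E): reg=0x2A
After byte 4 (0x55): reg=0x7A
After byte 5 (0x4F): reg=0x8B
After byte 6 (0x24): reg=0x44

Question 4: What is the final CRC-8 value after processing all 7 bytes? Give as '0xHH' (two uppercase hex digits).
After byte 1 (0x18): reg=0x17
After byte 2 (0xA4): reg=0x10
After byte 3 (0x1E): reg=0x2A
After byte 4 (0x55): reg=0x7A
After byte 5 (0x4F): reg=0x8B
After byte 6 (0x24): reg=0x44
After byte 7 (0x31): reg=0x4C

Answer: 0x4C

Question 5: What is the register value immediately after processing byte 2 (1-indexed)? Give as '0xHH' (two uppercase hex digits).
After byte 1 (0x18): reg=0x17
After byte 2 (0xA4): reg=0x10

Answer: 0x10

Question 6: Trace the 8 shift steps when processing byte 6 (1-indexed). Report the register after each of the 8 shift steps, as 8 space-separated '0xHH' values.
Answer: 0x59 0xB2 0x63 0xC6 0x8B 0x11 0x22 0x44

Derivation:
After byte 1 (0x18): reg=0x17
After byte 2 (0xA4): reg=0x10
After byte 3 (0x1E): reg=0x2A
After byte 4 (0x55): reg=0x7A
After byte 5 (0x4F): reg=0x8B
Register before byte 6: 0x8B
After XOR with byte 0x24: 0xAF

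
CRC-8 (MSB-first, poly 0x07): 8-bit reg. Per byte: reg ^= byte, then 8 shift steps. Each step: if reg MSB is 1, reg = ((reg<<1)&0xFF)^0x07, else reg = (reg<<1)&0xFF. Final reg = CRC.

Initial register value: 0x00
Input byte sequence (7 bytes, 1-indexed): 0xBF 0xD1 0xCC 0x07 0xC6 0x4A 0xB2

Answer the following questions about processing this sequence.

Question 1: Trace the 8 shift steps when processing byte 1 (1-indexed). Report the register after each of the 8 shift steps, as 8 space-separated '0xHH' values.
Register before byte 1: 0x00
After XOR with byte 0xBF: 0xBF

Answer: 0x79 0xF2 0xE3 0xC1 0x85 0x0D 0x1A 0x34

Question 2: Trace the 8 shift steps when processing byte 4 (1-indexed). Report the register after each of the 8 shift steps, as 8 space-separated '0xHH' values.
Answer: 0xDE 0xBB 0x71 0xE2 0xC3 0x81 0x05 0x0A

Derivation:
After byte 1 (0xBF): reg=0x34
After byte 2 (0xD1): reg=0xB5
After byte 3 (0xCC): reg=0x68
Register before byte 4: 0x68
After XOR with byte 0x07: 0x6F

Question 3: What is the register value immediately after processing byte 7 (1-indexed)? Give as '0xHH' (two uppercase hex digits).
Answer: 0xB9

Derivation:
After byte 1 (0xBF): reg=0x34
After byte 2 (0xD1): reg=0xB5
After byte 3 (0xCC): reg=0x68
After byte 4 (0x07): reg=0x0A
After byte 5 (0xC6): reg=0x6A
After byte 6 (0x4A): reg=0xE0
After byte 7 (0xB2): reg=0xB9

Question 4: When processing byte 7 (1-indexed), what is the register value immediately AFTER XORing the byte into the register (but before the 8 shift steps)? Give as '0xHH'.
Answer: 0x52

Derivation:
Register before byte 7: 0xE0
Byte 7: 0xB2
0xE0 XOR 0xB2 = 0x52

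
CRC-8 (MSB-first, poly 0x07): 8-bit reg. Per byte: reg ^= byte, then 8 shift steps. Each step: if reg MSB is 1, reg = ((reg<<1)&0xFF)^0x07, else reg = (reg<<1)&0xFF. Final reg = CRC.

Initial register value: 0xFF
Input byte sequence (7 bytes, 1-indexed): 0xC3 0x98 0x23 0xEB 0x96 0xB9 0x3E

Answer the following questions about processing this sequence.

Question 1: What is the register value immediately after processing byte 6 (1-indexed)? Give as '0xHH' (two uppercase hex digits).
After byte 1 (0xC3): reg=0xB4
After byte 2 (0x98): reg=0xC4
After byte 3 (0x23): reg=0xBB
After byte 4 (0xEB): reg=0xB7
After byte 5 (0x96): reg=0xE7
After byte 6 (0xB9): reg=0x9D

Answer: 0x9D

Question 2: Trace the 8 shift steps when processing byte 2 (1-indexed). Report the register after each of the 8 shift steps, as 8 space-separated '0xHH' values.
After byte 1 (0xC3): reg=0xB4
Register before byte 2: 0xB4
After XOR with byte 0x98: 0x2C

Answer: 0x58 0xB0 0x67 0xCE 0x9B 0x31 0x62 0xC4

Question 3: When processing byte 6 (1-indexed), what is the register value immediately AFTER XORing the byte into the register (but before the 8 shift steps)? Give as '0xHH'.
Answer: 0x5E

Derivation:
Register before byte 6: 0xE7
Byte 6: 0xB9
0xE7 XOR 0xB9 = 0x5E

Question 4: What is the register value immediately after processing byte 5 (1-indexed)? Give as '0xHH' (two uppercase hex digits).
Answer: 0xE7

Derivation:
After byte 1 (0xC3): reg=0xB4
After byte 2 (0x98): reg=0xC4
After byte 3 (0x23): reg=0xBB
After byte 4 (0xEB): reg=0xB7
After byte 5 (0x96): reg=0xE7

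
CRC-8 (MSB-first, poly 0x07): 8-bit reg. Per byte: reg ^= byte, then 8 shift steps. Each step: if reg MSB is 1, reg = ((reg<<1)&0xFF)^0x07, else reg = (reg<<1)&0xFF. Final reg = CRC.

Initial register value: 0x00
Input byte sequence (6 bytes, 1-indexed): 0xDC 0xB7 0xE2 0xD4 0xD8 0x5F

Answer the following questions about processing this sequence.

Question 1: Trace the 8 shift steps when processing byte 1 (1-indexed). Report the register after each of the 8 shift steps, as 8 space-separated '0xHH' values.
Register before byte 1: 0x00
After XOR with byte 0xDC: 0xDC

Answer: 0xBF 0x79 0xF2 0xE3 0xC1 0x85 0x0D 0x1A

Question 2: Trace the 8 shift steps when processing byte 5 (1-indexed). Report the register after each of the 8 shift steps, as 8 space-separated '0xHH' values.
Answer: 0x94 0x2F 0x5E 0xBC 0x7F 0xFE 0xFB 0xF1

Derivation:
After byte 1 (0xDC): reg=0x1A
After byte 2 (0xB7): reg=0x4A
After byte 3 (0xE2): reg=0x51
After byte 4 (0xD4): reg=0x92
Register before byte 5: 0x92
After XOR with byte 0xD8: 0x4A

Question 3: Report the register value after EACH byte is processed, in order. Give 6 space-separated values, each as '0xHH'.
0x1A 0x4A 0x51 0x92 0xF1 0x43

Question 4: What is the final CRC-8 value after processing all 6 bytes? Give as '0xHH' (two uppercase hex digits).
After byte 1 (0xDC): reg=0x1A
After byte 2 (0xB7): reg=0x4A
After byte 3 (0xE2): reg=0x51
After byte 4 (0xD4): reg=0x92
After byte 5 (0xD8): reg=0xF1
After byte 6 (0x5F): reg=0x43

Answer: 0x43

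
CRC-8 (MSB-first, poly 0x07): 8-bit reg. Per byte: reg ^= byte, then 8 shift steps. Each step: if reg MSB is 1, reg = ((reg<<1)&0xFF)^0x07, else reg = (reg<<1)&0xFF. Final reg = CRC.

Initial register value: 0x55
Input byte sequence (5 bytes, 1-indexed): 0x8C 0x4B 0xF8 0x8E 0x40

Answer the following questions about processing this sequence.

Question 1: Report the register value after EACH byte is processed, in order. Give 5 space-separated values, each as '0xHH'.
0x01 0xF1 0x3F 0x1E 0x9D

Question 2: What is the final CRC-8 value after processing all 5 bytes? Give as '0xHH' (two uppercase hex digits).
Answer: 0x9D

Derivation:
After byte 1 (0x8C): reg=0x01
After byte 2 (0x4B): reg=0xF1
After byte 3 (0xF8): reg=0x3F
After byte 4 (0x8E): reg=0x1E
After byte 5 (0x40): reg=0x9D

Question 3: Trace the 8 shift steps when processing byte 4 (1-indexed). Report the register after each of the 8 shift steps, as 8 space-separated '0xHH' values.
After byte 1 (0x8C): reg=0x01
After byte 2 (0x4B): reg=0xF1
After byte 3 (0xF8): reg=0x3F
Register before byte 4: 0x3F
After XOR with byte 0x8E: 0xB1

Answer: 0x65 0xCA 0x93 0x21 0x42 0x84 0x0F 0x1E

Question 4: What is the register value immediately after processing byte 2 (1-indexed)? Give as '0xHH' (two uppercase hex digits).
Answer: 0xF1

Derivation:
After byte 1 (0x8C): reg=0x01
After byte 2 (0x4B): reg=0xF1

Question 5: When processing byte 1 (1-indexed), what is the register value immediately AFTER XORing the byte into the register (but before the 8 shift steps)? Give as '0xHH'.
Register before byte 1: 0x55
Byte 1: 0x8C
0x55 XOR 0x8C = 0xD9

Answer: 0xD9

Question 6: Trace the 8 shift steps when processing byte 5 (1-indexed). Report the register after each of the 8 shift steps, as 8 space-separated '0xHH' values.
Answer: 0xBC 0x7F 0xFE 0xFB 0xF1 0xE5 0xCD 0x9D

Derivation:
After byte 1 (0x8C): reg=0x01
After byte 2 (0x4B): reg=0xF1
After byte 3 (0xF8): reg=0x3F
After byte 4 (0x8E): reg=0x1E
Register before byte 5: 0x1E
After XOR with byte 0x40: 0x5E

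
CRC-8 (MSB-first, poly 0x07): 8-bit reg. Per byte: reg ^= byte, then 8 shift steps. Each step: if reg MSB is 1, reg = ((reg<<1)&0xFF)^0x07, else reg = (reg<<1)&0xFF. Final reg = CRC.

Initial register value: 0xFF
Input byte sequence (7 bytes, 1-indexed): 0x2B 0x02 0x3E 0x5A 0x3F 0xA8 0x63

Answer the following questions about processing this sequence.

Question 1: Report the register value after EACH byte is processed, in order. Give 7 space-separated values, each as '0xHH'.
0x22 0xE0 0x14 0xED 0x30 0xC1 0x67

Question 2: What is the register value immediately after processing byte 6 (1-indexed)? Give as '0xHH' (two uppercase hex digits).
Answer: 0xC1

Derivation:
After byte 1 (0x2B): reg=0x22
After byte 2 (0x02): reg=0xE0
After byte 3 (0x3E): reg=0x14
After byte 4 (0x5A): reg=0xED
After byte 5 (0x3F): reg=0x30
After byte 6 (0xA8): reg=0xC1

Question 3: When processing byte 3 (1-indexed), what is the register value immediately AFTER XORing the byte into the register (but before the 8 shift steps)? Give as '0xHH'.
Register before byte 3: 0xE0
Byte 3: 0x3E
0xE0 XOR 0x3E = 0xDE

Answer: 0xDE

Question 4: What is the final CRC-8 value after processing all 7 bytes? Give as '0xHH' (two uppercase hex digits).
Answer: 0x67

Derivation:
After byte 1 (0x2B): reg=0x22
After byte 2 (0x02): reg=0xE0
After byte 3 (0x3E): reg=0x14
After byte 4 (0x5A): reg=0xED
After byte 5 (0x3F): reg=0x30
After byte 6 (0xA8): reg=0xC1
After byte 7 (0x63): reg=0x67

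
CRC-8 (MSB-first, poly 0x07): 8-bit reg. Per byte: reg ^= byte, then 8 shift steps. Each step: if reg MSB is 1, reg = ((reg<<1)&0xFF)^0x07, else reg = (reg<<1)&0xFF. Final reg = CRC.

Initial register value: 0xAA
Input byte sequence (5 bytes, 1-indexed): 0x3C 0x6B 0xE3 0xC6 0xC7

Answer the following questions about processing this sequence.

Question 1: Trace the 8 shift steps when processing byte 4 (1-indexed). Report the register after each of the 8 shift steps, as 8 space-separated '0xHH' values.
Answer: 0xA9 0x55 0xAA 0x53 0xA6 0x4B 0x96 0x2B

Derivation:
After byte 1 (0x3C): reg=0xEB
After byte 2 (0x6B): reg=0x89
After byte 3 (0xE3): reg=0x11
Register before byte 4: 0x11
After XOR with byte 0xC6: 0xD7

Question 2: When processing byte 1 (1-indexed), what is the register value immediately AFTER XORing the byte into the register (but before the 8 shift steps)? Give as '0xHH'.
Register before byte 1: 0xAA
Byte 1: 0x3C
0xAA XOR 0x3C = 0x96

Answer: 0x96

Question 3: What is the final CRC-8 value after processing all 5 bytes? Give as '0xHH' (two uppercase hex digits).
Answer: 0x8A

Derivation:
After byte 1 (0x3C): reg=0xEB
After byte 2 (0x6B): reg=0x89
After byte 3 (0xE3): reg=0x11
After byte 4 (0xC6): reg=0x2B
After byte 5 (0xC7): reg=0x8A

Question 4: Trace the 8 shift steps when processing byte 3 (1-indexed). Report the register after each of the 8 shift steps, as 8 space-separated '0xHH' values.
Answer: 0xD4 0xAF 0x59 0xB2 0x63 0xC6 0x8B 0x11

Derivation:
After byte 1 (0x3C): reg=0xEB
After byte 2 (0x6B): reg=0x89
Register before byte 3: 0x89
After XOR with byte 0xE3: 0x6A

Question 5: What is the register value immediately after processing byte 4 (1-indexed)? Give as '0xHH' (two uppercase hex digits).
After byte 1 (0x3C): reg=0xEB
After byte 2 (0x6B): reg=0x89
After byte 3 (0xE3): reg=0x11
After byte 4 (0xC6): reg=0x2B

Answer: 0x2B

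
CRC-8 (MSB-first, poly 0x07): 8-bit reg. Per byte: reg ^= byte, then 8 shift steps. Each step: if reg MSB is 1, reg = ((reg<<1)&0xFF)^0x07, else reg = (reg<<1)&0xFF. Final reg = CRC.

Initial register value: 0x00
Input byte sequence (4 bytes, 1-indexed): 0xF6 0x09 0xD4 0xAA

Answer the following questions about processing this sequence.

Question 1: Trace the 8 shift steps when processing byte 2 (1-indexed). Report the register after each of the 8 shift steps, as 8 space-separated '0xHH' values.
Answer: 0x8D 0x1D 0x3A 0x74 0xE8 0xD7 0xA9 0x55

Derivation:
After byte 1 (0xF6): reg=0xCC
Register before byte 2: 0xCC
After XOR with byte 0x09: 0xC5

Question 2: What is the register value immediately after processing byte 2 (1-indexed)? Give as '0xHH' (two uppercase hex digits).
Answer: 0x55

Derivation:
After byte 1 (0xF6): reg=0xCC
After byte 2 (0x09): reg=0x55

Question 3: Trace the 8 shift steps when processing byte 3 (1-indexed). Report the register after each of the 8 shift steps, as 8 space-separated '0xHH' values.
Answer: 0x05 0x0A 0x14 0x28 0x50 0xA0 0x47 0x8E

Derivation:
After byte 1 (0xF6): reg=0xCC
After byte 2 (0x09): reg=0x55
Register before byte 3: 0x55
After XOR with byte 0xD4: 0x81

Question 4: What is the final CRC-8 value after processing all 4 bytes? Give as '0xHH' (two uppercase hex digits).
After byte 1 (0xF6): reg=0xCC
After byte 2 (0x09): reg=0x55
After byte 3 (0xD4): reg=0x8E
After byte 4 (0xAA): reg=0xFC

Answer: 0xFC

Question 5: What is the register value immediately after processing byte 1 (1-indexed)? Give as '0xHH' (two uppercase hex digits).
After byte 1 (0xF6): reg=0xCC

Answer: 0xCC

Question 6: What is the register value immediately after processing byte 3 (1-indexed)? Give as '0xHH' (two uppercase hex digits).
After byte 1 (0xF6): reg=0xCC
After byte 2 (0x09): reg=0x55
After byte 3 (0xD4): reg=0x8E

Answer: 0x8E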